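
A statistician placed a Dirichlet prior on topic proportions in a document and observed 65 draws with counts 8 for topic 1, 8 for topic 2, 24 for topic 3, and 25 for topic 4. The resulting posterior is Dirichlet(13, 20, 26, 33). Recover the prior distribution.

For a Dirichlet(α) prior with multinomial counts c, the posterior is Dirichlet(α + c) componentwise.
Subtract each count from the matching posterior parameter: 13−8=5, 20−8=12, 26−24=2, 33−25=8.

Dirichlet(5, 12, 2, 8)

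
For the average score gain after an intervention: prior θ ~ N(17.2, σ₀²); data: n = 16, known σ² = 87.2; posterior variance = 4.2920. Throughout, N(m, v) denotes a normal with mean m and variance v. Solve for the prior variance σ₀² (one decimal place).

Posterior precision equals prior precision plus data precision: 1/σ_n² = 1/σ₀² + n/σ².
So 1/σ₀² = 1/4.2920 − 16/87.2 = 0.232992 − 0.183486 = 0.049506.
Hence σ₀² = 1/0.049506 ≈ 20.2.

σ₀² = 20.2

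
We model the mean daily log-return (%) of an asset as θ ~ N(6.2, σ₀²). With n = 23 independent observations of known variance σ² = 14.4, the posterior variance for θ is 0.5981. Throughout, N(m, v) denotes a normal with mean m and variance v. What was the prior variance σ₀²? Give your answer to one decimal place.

For the Normal–Normal model with known σ², precisions add: τ_n = τ₀ + n/σ².
So 1/σ₀² = 1/0.5981 − 23/14.4 = 1.671961 − 1.597222 = 0.074739.
Hence σ₀² = 1/0.074739 ≈ 13.4.

σ₀² = 13.4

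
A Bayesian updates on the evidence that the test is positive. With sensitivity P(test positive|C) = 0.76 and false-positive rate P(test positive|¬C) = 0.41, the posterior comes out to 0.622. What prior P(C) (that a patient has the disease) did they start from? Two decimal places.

Bayes' rule in odds form gives O(C|E) = O(C)·[P(E|C)/P(E|¬C)], hence O(C) = O(C|E)/LR.
Posterior odds = 0.622/(1−0.622) = 1.6455. LR = 0.76/0.41 = 1.8537.
Prior odds = 1.6455/1.8537 = 0.8877, so P(C) = 0.8877/(1+0.8877) ≈ 0.47.

P(C) = 0.47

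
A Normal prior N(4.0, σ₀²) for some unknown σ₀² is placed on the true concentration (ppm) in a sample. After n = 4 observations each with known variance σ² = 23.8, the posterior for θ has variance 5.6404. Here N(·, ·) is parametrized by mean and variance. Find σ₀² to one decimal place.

σ₀² = 108.4

Posterior precision equals prior precision plus data precision: 1/σ_n² = 1/σ₀² + n/σ².
So 1/σ₀² = 1/5.6404 − 4/23.8 = 0.177292 − 0.168067 = 0.009225.
Hence σ₀² = 1/0.009225 ≈ 108.4.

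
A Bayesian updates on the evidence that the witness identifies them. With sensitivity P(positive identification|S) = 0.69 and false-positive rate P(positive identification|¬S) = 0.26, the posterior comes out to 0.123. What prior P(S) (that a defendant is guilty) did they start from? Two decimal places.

P(S) = 0.05

Bayes' rule in odds form gives O(S|E) = O(S)·[P(E|S)/P(E|¬S)], hence O(S) = O(S|E)/LR.
Posterior odds = 0.123/(1−0.123) = 0.1403. LR = 0.69/0.26 = 2.6538.
Prior odds = 0.1403/2.6538 = 0.0529, so P(S) = 0.0529/(1+0.0529) ≈ 0.05.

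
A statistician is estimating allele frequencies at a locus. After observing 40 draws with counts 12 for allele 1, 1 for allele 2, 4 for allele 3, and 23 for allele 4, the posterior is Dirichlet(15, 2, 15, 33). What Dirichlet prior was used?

For a Dirichlet(α) prior with multinomial counts c, the posterior is Dirichlet(α + c) componentwise.
Subtract each count from the matching posterior parameter: 15−12=3, 2−1=1, 15−4=11, 33−23=10.

Dirichlet(3, 1, 11, 10)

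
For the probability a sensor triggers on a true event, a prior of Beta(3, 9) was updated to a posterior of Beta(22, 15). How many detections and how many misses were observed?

19 detections and 6 misses

Beta is conjugate to the binomial likelihood: posterior = Beta(a+s, b+f).
Match parameters: s=22−3=19, f=15−9=6.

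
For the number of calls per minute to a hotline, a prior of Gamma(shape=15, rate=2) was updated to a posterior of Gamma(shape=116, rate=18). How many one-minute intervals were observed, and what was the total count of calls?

n = 16 one-minute intervals with total 101 calls

Gamma–Poisson conjugacy: posterior shape = α + Σxᵢ, posterior rate = β + n.
Matching: Σxᵢ = 116 − 15 = 101 and n = 18 − 2 = 16.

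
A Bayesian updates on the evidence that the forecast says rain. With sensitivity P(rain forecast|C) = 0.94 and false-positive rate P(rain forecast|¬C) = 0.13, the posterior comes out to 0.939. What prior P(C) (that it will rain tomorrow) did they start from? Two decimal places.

P(C) = 0.68

In odds form, posterior odds = prior odds × likelihood ratio, so prior odds = posterior odds ÷ LR.
Posterior odds = 0.939/(1−0.939) = 15.3934. LR = 0.94/0.13 = 7.2308.
Prior odds = 15.3934/7.2308 = 2.1289, so P(C) = 2.1289/(1+2.1289) ≈ 0.68.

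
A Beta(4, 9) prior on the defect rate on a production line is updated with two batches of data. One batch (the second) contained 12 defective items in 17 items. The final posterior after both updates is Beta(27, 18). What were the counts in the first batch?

Sequential conjugate updates are equivalent to a single update on the pooled data, so total successes = posterior α − prior α and total failures = posterior β − prior β.
Total across both batches: 27−4=23 defective items, 18−9=9 good items.
Subtract the second batch: 23−12=11 defective items and 9−5=4 good items.

11 defective items and 4 good items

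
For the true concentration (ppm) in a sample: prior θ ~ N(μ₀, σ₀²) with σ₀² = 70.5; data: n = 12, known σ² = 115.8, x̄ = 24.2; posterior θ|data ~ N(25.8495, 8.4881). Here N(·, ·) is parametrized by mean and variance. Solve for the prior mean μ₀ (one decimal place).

μ₀ = 37.9

With known observation variance, the Normal–Normal posterior has precision τ_n = τ₀ + n/σ² and mean μ_n = (τ₀μ₀ + (n/σ²)x̄)/τ_n.
Here τ₀ = 1/70.5 = 0.014184 and τ_data = 12/115.8 = 0.103627, so τ_n = 0.117811.
Rearranging for μ₀: μ₀ = (μ_n·τ_n − τ_data·x̄)/τ₀ = (25.8495·0.117811 − 0.103627·24.2) / 0.014184 = 0.537582/0.014184 ≈ 37.9.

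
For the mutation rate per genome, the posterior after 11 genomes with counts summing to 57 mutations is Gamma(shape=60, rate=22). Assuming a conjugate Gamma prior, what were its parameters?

Gamma(shape=3, rate=11)

A Gamma(α, β) prior (rate parametrization) on a Poisson rate with n observations summing to S gives posterior Gamma(α+S, β+n).
So α = 60 − 57 = 3 and β = 22 − 11 = 11.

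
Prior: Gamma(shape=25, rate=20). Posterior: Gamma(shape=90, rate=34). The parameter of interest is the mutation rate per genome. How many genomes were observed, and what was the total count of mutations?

n = 14 genomes with total 65 mutations

Gamma–Poisson conjugacy: posterior shape = α + Σxᵢ, posterior rate = β + n.
Matching: Σxᵢ = 90 − 25 = 65 and n = 34 − 20 = 14.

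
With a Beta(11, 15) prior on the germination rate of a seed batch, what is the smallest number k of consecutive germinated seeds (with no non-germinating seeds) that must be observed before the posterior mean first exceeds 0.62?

k = 14

After k germinated seeds and 0 non-germinating seeds the posterior is Beta(11+k, 15), with mean (11+k)/(11+15+k).
Set (11+k)/(26+k) > 0.62 and solve: k > (0.62·26 − 11)/(1 − 0.62) = 13.474.
The smallest integer exceeding 13.474 is 14.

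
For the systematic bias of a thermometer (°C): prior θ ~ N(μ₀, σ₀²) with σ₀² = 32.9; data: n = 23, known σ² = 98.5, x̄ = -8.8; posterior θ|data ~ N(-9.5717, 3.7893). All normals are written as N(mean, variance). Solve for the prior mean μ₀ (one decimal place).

The posterior mean is a precision-weighted average: μ_n = (τ₀μ₀ + τ_data·x̄)/(τ₀+τ_data), with τ₀=1/σ₀² and τ_data=n/σ².
Here τ₀ = 1/32.9 = 0.030395 and τ_data = 23/98.5 = 0.233503, so τ_n = 0.263898.
Rearranging for μ₀: μ₀ = (μ_n·τ_n − τ_data·x̄)/τ₀ = (-9.5717·0.263898 − 0.233503·-8.8) / 0.030395 = -0.471126/0.030395 ≈ -15.5.

μ₀ = -15.5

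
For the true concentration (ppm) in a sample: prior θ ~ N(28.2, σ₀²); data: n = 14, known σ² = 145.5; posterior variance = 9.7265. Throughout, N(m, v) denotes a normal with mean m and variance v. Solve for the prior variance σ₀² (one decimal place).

σ₀² = 151.7

For the Normal–Normal model with known σ², precisions add: τ_n = τ₀ + n/σ².
So 1/σ₀² = 1/9.7265 − 14/145.5 = 0.102812 − 0.096220 = 0.006592.
Hence σ₀² = 1/0.006592 ≈ 151.7.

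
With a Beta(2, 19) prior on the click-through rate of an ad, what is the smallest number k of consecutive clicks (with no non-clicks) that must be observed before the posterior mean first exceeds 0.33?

After k clicks and 0 non-clicks the posterior is Beta(2+k, 19), with mean (2+k)/(2+19+k).
Set (2+k)/(21+k) > 0.33 and solve: k > (0.33·21 − 2)/(1 − 0.33) = 7.358.
The smallest integer exceeding 7.358 is 8.

k = 8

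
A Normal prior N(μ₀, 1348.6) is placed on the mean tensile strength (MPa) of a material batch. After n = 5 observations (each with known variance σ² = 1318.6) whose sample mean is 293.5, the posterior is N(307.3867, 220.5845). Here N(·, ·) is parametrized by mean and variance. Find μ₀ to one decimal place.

The posterior mean is a precision-weighted average: μ_n = (τ₀μ₀ + τ_data·x̄)/(τ₀+τ_data), with τ₀=1/σ₀² and τ_data=n/σ².
Here τ₀ = 1/1348.6 = 0.000742 and τ_data = 5/1318.6 = 0.003792, so τ_n = 0.004534.
Rearranging for μ₀: μ₀ = (μ_n·τ_n − τ_data·x̄)/τ₀ = (307.3867·0.004534 − 0.003792·293.5) / 0.000742 = 0.280739/0.000742 ≈ 378.4.

μ₀ = 378.4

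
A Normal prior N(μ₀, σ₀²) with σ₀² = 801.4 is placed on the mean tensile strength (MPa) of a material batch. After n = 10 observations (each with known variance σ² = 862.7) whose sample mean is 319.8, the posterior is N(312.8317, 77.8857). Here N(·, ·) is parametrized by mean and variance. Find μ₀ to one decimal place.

μ₀ = 248.1

The posterior mean is a precision-weighted average: μ_n = (τ₀μ₀ + τ_data·x̄)/(τ₀+τ_data), with τ₀=1/σ₀² and τ_data=n/σ².
Here τ₀ = 1/801.4 = 0.001248 and τ_data = 10/862.7 = 0.011592, so τ_n = 0.012840.
Rearranging for μ₀: μ₀ = (μ_n·τ_n − τ_data·x̄)/τ₀ = (312.8317·0.012840 − 0.011592·319.8) / 0.001248 = 0.309637/0.001248 ≈ 248.1.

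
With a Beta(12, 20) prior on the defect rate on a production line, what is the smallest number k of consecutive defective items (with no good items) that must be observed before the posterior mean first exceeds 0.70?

After k defective items and 0 good items the posterior is Beta(12+k, 20), with mean (12+k)/(12+20+k).
Set (12+k)/(32+k) > 0.70 and solve: k > (0.70·32 − 12)/(1 − 0.70) = 34.667.
The smallest integer exceeding 34.667 is 35.

k = 35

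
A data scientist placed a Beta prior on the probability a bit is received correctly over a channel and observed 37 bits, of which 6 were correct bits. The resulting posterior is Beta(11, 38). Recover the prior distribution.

Beta(5, 7)

Under Beta–binomial conjugacy the posterior parameters are (a+s, b+f).
Subtract the data counts: 11−6=5, 38−31=7.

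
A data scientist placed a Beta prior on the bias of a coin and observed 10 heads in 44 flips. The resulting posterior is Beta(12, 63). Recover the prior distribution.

Beta(2, 29)

Beta is conjugate to the binomial likelihood: posterior = Beta(α+s, β+f).
Subtract the data counts: 12−10=2, 63−34=29.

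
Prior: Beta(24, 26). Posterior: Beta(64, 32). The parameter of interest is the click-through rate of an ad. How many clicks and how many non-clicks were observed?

40 clicks and 6 non-clicks

Under Beta–binomial conjugacy the posterior parameters are (a+s, b+f).
So s = 64 − 24 = 40 and f = 32 − 26 = 6.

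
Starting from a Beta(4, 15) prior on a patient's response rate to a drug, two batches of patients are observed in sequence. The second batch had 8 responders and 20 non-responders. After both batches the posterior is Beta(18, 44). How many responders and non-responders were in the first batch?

Sequential conjugate updates are equivalent to a single update on the pooled data, so total successes = posterior α − prior α and total failures = posterior β − prior β.
Total across both batches: 18−4=14 responders, 44−15=29 non-responders.
Subtract the second batch: 14−8=6 responders and 29−20=9 non-responders.

6 responders and 9 non-responders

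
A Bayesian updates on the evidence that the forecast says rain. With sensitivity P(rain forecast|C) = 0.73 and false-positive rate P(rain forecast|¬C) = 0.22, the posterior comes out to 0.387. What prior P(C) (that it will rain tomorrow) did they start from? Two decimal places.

P(C) = 0.16

Bayes' rule in odds form gives O(C|E) = O(C)·[P(E|C)/P(E|¬C)], hence O(C) = O(C|E)/LR.
Posterior odds = 0.387/(1−0.387) = 0.6313. LR = 0.73/0.22 = 3.3182.
Prior odds = 0.6313/3.3182 = 0.1903, so P(C) = 0.1903/(1+0.1903) ≈ 0.16.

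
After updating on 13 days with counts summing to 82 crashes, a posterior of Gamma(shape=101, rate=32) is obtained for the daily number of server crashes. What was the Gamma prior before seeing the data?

A Gamma(α, β) prior (rate parametrization) on a Poisson rate with n observations summing to S gives posterior Gamma(α+S, β+n).
So α = 101 − 82 = 19 and β = 32 − 13 = 19.

Gamma(shape=19, rate=19)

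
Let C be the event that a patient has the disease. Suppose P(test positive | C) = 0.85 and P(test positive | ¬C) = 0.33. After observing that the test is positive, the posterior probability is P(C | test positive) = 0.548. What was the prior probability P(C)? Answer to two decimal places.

P(C) = 0.32

In odds form, posterior odds = prior odds × likelihood ratio, so prior odds = posterior odds ÷ LR.
Posterior odds = 0.548/(1−0.548) = 1.2124. LR = 0.85/0.33 = 2.5758.
Prior odds = 1.2124/2.5758 = 0.4707, so P(C) = 0.4707/(1+0.4707) ≈ 0.32.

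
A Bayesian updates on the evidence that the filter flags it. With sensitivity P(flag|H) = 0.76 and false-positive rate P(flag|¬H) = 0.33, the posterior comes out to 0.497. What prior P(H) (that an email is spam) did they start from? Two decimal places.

Bayes' rule in odds form gives O(H|E) = O(H)·[P(E|H)/P(E|¬H)], hence O(H) = O(H|E)/LR.
Posterior odds = 0.497/(1−0.497) = 0.9881. LR = 0.76/0.33 = 2.3030.
Prior odds = 0.9881/2.3030 = 0.4290, so P(H) = 0.4290/(1+0.4290) ≈ 0.30.

P(H) = 0.30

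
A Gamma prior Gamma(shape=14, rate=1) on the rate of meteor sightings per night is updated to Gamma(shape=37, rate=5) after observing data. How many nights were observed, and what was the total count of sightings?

n = 4 nights with total 23 sightings

A Gamma(α, β) prior (rate parametrization) on a Poisson rate with n observations summing to S gives posterior Gamma(α+S, β+n).
Matching: Σxᵢ = 37 − 14 = 23 and n = 5 − 1 = 4.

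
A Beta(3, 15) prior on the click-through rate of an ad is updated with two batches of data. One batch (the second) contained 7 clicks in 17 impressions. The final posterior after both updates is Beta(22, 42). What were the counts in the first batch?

12 clicks and 17 non-clicks

Sequential conjugate updates are equivalent to a single update on the pooled data, so total successes = posterior α − prior α and total failures = posterior β − prior β.
Total across both batches: 22−3=19 clicks, 42−15=27 non-clicks.
Subtract the second batch: 19−7=12 clicks and 27−10=17 non-clicks.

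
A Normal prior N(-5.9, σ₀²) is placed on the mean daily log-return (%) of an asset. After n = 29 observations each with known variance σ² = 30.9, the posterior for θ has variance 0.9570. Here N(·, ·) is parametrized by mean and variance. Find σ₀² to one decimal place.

σ₀² = 9.4

Posterior precision equals prior precision plus data precision: 1/σ_n² = 1/σ₀² + n/σ².
So 1/σ₀² = 1/0.9570 − 29/30.9 = 1.044932 − 0.938511 = 0.106421.
Hence σ₀² = 1/0.106421 ≈ 9.4.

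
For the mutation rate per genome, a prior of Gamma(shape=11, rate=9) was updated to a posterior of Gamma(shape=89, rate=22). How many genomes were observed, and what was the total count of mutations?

A Gamma(α, β) prior (rate parametrization) on a Poisson rate with n observations summing to S gives posterior Gamma(α+S, β+n).
Matching: Σxᵢ = 89 − 11 = 78 and n = 22 − 9 = 13.

n = 13 genomes with total 78 mutations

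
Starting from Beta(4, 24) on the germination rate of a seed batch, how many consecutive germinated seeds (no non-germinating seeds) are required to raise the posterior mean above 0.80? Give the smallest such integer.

k = 93

After k germinated seeds and 0 non-germinating seeds the posterior is Beta(4+k, 24), with mean (4+k)/(4+24+k).
Set (4+k)/(28+k) > 0.80 and solve: k > (0.80·28 − 4)/(1 − 0.80) = 92.000.
The smallest integer exceeding 92.000 is 93, and checking k=93: (97)/(121) = 0.8017 > 0.80.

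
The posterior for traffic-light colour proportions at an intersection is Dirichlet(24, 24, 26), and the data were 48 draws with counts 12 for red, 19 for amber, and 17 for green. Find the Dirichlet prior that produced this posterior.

For a Dirichlet(α) prior with multinomial counts c, the posterior is Dirichlet(α + c) componentwise.
Subtract each count from the matching posterior parameter: 24−12=12, 24−19=5, 26−17=9.

Dirichlet(12, 5, 9)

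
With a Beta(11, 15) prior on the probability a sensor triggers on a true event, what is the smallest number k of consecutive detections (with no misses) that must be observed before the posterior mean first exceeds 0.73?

After k detections and 0 misses the posterior is Beta(11+k, 15), with mean (11+k)/(11+15+k).
Set (11+k)/(26+k) > 0.73 and solve: k > (0.73·26 − 11)/(1 − 0.73) = 29.556.
The smallest integer exceeding 29.556 is 30.

k = 30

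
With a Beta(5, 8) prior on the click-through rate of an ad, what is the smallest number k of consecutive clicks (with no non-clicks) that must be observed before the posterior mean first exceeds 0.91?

k = 76

After k clicks and 0 non-clicks the posterior is Beta(5+k, 8), with mean (5+k)/(5+8+k).
Set (5+k)/(13+k) > 0.91 and solve: k > (0.91·13 − 5)/(1 − 0.91) = 75.889.
The smallest integer exceeding 75.889 is 76, and checking k=76: (81)/(89) = 0.9101 > 0.91.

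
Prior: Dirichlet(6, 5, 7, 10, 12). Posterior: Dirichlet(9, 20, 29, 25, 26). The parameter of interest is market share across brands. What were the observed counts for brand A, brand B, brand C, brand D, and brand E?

counts (3, 15, 22, 15, 14)

For a Dirichlet(α) prior with multinomial counts c, the posterior is Dirichlet(α + c) componentwise.
Counts are posterior − prior componentwise: 9−6=3, 20−5=15, 29−7=22, 25−10=15, 26−12=14.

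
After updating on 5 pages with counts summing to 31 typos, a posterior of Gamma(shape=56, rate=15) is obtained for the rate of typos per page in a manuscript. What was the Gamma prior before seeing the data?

Gamma(shape=25, rate=10)

A Gamma(α, β) prior (rate parametrization) on a Poisson rate with n observations summing to S gives posterior Gamma(α+S, β+n).
So α = 56 − 31 = 25 and β = 15 − 5 = 10.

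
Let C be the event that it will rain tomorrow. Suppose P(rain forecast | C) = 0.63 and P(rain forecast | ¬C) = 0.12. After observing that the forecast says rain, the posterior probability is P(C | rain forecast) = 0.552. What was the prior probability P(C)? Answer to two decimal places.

P(C) = 0.19

In odds form, posterior odds = prior odds × likelihood ratio, so prior odds = posterior odds ÷ LR.
Posterior odds = 0.552/(1−0.552) = 1.2321. LR = 0.63/0.12 = 5.2500.
Prior odds = 1.2321/5.2500 = 0.2347, so P(C) = 0.2347/(1+0.2347) ≈ 0.19.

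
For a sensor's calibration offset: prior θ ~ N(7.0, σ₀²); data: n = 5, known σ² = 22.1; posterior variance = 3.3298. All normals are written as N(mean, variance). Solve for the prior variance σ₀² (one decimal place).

σ₀² = 13.5

For the Normal–Normal model with known σ², precisions add: τ_n = τ₀ + n/σ².
So 1/σ₀² = 1/3.3298 − 5/22.1 = 0.300318 − 0.226244 = 0.074074.
Hence σ₀² = 1/0.074074 ≈ 13.5.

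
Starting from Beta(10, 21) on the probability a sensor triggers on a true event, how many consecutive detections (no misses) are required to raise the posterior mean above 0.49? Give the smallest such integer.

k = 11

After k detections and 0 misses the posterior is Beta(10+k, 21), with mean (10+k)/(10+21+k).
Set (10+k)/(31+k) > 0.49 and solve: k > (0.49·31 − 10)/(1 − 0.49) = 10.176.
The smallest integer exceeding 10.176 is 11.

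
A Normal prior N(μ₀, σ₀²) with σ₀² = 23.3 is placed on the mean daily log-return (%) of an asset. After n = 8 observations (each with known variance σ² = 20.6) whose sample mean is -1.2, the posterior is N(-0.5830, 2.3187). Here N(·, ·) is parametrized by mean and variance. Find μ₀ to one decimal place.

μ₀ = 5.0

With known observation variance, the Normal–Normal posterior has precision τ_n = τ₀ + n/σ² and mean μ_n = (τ₀μ₀ + (n/σ²)x̄)/τ_n.
Here τ₀ = 1/23.3 = 0.042918 and τ_data = 8/20.6 = 0.388350, so τ_n = 0.431268.
Rearranging for μ₀: μ₀ = (μ_n·τ_n − τ_data·x̄)/τ₀ = (-0.5830·0.431268 − 0.388350·-1.2) / 0.042918 = 0.214591/0.042918 ≈ 5.0.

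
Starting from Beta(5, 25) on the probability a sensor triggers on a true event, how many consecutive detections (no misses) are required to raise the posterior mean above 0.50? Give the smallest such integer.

After k detections and 0 misses the posterior is Beta(5+k, 25), with mean (5+k)/(5+25+k).
Set (5+k)/(30+k) > 0.50 and solve: k > (0.50·30 − 5)/(1 − 0.50) = 20.000.
The smallest integer exceeding 20.000 is 21, and checking k=21: (26)/(51) = 0.5098 > 0.50.

k = 21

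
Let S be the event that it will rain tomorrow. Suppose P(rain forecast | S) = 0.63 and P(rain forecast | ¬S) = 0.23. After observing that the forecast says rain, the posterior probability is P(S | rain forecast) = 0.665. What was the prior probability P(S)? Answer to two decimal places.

P(S) = 0.42

In odds form, posterior odds = prior odds × likelihood ratio, so prior odds = posterior odds ÷ LR.
Posterior odds = 0.665/(1−0.665) = 1.9851. LR = 0.63/0.23 = 2.7391.
Prior odds = 1.9851/2.7391 = 0.7247, so P(S) = 0.7247/(1+0.7247) ≈ 0.42.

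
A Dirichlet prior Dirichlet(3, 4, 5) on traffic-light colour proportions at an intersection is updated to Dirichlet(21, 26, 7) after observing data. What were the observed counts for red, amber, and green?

For a Dirichlet(α) prior with multinomial counts c, the posterior is Dirichlet(α + c) componentwise.
Counts are posterior − prior componentwise: 21−3=18, 26−4=22, 7−5=2.

counts (18, 22, 2)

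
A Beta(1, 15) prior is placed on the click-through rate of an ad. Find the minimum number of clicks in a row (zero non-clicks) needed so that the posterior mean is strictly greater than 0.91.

After k clicks and 0 non-clicks the posterior is Beta(1+k, 15), with mean (1+k)/(1+15+k).
Set (1+k)/(16+k) > 0.91 and solve: k > (0.91·16 − 1)/(1 − 0.91) = 150.667.
The smallest integer exceeding 150.667 is 151, and checking k=151: (152)/(167) = 0.9102 > 0.91.

k = 151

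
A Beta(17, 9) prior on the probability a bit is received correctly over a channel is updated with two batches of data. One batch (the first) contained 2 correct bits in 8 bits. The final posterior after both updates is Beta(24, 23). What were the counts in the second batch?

Sequential conjugate updates are equivalent to a single update on the pooled data, so total successes = posterior α − prior α and total failures = posterior β − prior β.
Total across both batches: 24−17=7 correct bits, 23−9=14 errors.
Subtract the first batch: 7−2=5 correct bits and 14−6=8 errors.

5 correct bits and 8 errors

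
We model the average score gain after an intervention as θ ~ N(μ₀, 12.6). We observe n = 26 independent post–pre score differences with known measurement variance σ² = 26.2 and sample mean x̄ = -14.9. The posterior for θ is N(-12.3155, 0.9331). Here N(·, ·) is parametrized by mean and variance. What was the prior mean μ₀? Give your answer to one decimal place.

μ₀ = 20.0

With known observation variance, the Normal–Normal posterior has precision τ_n = τ₀ + n/σ² and mean μ_n = (τ₀μ₀ + (n/σ²)x̄)/τ_n.
Here τ₀ = 1/12.6 = 0.079365 and τ_data = 26/26.2 = 0.992366, so τ_n = 1.071731.
Rearranging for μ₀: μ₀ = (μ_n·τ_n − τ_data·x̄)/τ₀ = (-12.3155·1.071731 − 0.992366·-14.9) / 0.079365 = 1.587350/0.079365 ≈ 20.0.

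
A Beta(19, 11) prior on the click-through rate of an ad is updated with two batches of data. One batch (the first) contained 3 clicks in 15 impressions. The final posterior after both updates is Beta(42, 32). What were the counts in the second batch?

20 clicks and 9 non-clicks

Because Beta–binomial updating is additive in the counts, the combined data contributed (α_post−α_prior, β_post−β_prior) successes and failures.
Total across both batches: 42−19=23 clicks, 32−11=21 non-clicks.
Subtract the first batch: 23−3=20 clicks and 21−12=9 non-clicks.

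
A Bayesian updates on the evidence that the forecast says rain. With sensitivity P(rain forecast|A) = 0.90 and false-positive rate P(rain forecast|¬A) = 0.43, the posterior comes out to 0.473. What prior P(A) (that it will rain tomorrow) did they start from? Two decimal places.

P(A) = 0.30

Bayes' rule in odds form gives O(A|E) = O(A)·[P(E|A)/P(E|¬A)], hence O(A) = O(A|E)/LR.
Posterior odds = 0.473/(1−0.473) = 0.8975. LR = 0.90/0.43 = 2.0930.
Prior odds = 0.8975/2.0930 = 0.4288, so P(A) = 0.4288/(1+0.4288) ≈ 0.30.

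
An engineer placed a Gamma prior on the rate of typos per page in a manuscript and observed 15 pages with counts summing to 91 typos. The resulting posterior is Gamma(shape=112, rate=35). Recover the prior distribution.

Gamma(shape=21, rate=20)

A Gamma(α, β) prior (rate parametrization) on a Poisson rate with n observations summing to S gives posterior Gamma(α+S, β+n).
So α = 112 − 91 = 21 and β = 35 − 15 = 20.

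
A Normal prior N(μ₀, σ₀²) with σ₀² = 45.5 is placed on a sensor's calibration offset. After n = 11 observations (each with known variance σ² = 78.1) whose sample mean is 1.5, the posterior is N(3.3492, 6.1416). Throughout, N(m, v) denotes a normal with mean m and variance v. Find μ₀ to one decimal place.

The posterior mean is a precision-weighted average: μ_n = (τ₀μ₀ + τ_data·x̄)/(τ₀+τ_data), with τ₀=1/σ₀² and τ_data=n/σ².
Here τ₀ = 1/45.5 = 0.021978 and τ_data = 11/78.1 = 0.140845, so τ_n = 0.162823.
Rearranging for μ₀: μ₀ = (μ_n·τ_n − τ_data·x̄)/τ₀ = (3.3492·0.162823 − 0.140845·1.5) / 0.021978 = 0.334059/0.021978 ≈ 15.2.

μ₀ = 15.2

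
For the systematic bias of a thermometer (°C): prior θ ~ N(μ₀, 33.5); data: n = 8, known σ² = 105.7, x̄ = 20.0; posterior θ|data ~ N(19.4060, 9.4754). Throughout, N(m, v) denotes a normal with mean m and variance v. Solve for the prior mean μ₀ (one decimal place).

μ₀ = 17.9

With known observation variance, the Normal–Normal posterior has precision τ_n = τ₀ + n/σ² and mean μ_n = (τ₀μ₀ + (n/σ²)x̄)/τ_n.
Here τ₀ = 1/33.5 = 0.029851 and τ_data = 8/105.7 = 0.075686, so τ_n = 0.105537.
Rearranging for μ₀: μ₀ = (μ_n·τ_n − τ_data·x̄)/τ₀ = (19.4060·0.105537 − 0.075686·20.0) / 0.029851 = 0.534331/0.029851 ≈ 17.9.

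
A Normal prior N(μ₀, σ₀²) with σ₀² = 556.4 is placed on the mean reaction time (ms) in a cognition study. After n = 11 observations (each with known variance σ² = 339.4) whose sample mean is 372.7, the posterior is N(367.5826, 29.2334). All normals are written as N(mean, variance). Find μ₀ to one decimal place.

The posterior mean is a precision-weighted average: μ_n = (τ₀μ₀ + τ_data·x̄)/(τ₀+τ_data), with τ₀=1/σ₀² and τ_data=n/σ².
Here τ₀ = 1/556.4 = 0.001797 and τ_data = 11/339.4 = 0.032410, so τ_n = 0.034207.
Rearranging for μ₀: μ₀ = (μ_n·τ_n − τ_data·x̄)/τ₀ = (367.5826·0.034207 − 0.032410·372.7) / 0.001797 = 0.494691/0.001797 ≈ 275.3.

μ₀ = 275.3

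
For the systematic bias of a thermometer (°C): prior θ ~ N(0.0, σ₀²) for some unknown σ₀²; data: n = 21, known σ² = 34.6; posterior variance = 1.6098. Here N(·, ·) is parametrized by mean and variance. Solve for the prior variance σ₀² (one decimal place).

σ₀² = 70.1

Posterior precision equals prior precision plus data precision: 1/σ_n² = 1/σ₀² + n/σ².
So 1/σ₀² = 1/1.6098 − 21/34.6 = 0.621195 − 0.606936 = 0.014259.
Hence σ₀² = 1/0.014259 ≈ 70.1.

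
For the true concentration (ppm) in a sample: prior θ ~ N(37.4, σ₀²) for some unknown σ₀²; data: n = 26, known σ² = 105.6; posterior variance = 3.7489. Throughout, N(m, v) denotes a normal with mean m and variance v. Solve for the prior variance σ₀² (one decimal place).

Posterior precision equals prior precision plus data precision: 1/σ_n² = 1/σ₀² + n/σ².
So 1/σ₀² = 1/3.7489 − 26/105.6 = 0.266745 − 0.246212 = 0.020533.
Hence σ₀² = 1/0.020533 ≈ 48.7.

σ₀² = 48.7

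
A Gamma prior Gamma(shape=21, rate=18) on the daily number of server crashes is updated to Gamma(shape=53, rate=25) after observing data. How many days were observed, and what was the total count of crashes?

A Gamma(α, β) prior (rate parametrization) on a Poisson rate with n observations summing to S gives posterior Gamma(α+S, β+n).
Matching: Σxᵢ = 53 − 21 = 32 and n = 25 − 18 = 7.

n = 7 days with total 32 crashes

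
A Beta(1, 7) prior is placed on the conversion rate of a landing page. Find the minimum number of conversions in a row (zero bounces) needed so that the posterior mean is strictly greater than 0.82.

k = 31

After k conversions and 0 bounces the posterior is Beta(1+k, 7), with mean (1+k)/(1+7+k).
Set (1+k)/(8+k) > 0.82 and solve: k > (0.82·8 − 1)/(1 − 0.82) = 30.889.
The smallest integer exceeding 30.889 is 31.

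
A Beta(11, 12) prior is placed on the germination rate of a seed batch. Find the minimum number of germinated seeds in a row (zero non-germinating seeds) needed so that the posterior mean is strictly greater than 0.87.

k = 70

After k germinated seeds and 0 non-germinating seeds the posterior is Beta(11+k, 12), with mean (11+k)/(11+12+k).
Set (11+k)/(23+k) > 0.87 and solve: k > (0.87·23 − 11)/(1 − 0.87) = 69.308.
The smallest integer exceeding 69.308 is 70.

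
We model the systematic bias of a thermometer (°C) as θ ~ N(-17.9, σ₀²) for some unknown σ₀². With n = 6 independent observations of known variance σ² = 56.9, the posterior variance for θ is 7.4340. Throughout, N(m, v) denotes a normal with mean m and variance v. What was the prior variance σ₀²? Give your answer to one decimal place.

Posterior precision equals prior precision plus data precision: 1/σ_n² = 1/σ₀² + n/σ².
So 1/σ₀² = 1/7.4340 − 6/56.9 = 0.134517 − 0.105448 = 0.029069.
Hence σ₀² = 1/0.029069 ≈ 34.4.

σ₀² = 34.4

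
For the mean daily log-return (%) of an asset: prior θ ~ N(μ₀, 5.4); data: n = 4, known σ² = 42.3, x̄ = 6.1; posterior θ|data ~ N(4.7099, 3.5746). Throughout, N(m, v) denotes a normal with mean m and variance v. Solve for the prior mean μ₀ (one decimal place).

μ₀ = 4.0

With known observation variance, the Normal–Normal posterior has precision τ_n = τ₀ + n/σ² and mean μ_n = (τ₀μ₀ + (n/σ²)x̄)/τ_n.
Here τ₀ = 1/5.4 = 0.185185 and τ_data = 4/42.3 = 0.094563, so τ_n = 0.279748.
Rearranging for μ₀: μ₀ = (μ_n·τ_n − τ_data·x̄)/τ₀ = (4.7099·0.279748 − 0.094563·6.1) / 0.185185 = 0.740751/0.185185 ≈ 4.0.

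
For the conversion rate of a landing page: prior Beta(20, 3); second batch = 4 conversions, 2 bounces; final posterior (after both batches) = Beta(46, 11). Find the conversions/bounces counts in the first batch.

Because Beta–binomial updating is additive in the counts, the combined data contributed (α_post−α_prior, β_post−β_prior) successes and failures.
Total across both batches: 46−20=26 conversions, 11−3=8 bounces.
Subtract the second batch: 26−4=22 conversions and 8−2=6 bounces.

22 conversions and 6 bounces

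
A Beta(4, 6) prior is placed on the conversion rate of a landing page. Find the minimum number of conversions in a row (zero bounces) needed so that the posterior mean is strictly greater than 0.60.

After k conversions and 0 bounces the posterior is Beta(4+k, 6), with mean (4+k)/(4+6+k).
Set (4+k)/(10+k) > 0.60 and solve: k > (0.60·10 − 4)/(1 − 0.60) = 5.000.
The smallest integer exceeding 5.000 is 6.

k = 6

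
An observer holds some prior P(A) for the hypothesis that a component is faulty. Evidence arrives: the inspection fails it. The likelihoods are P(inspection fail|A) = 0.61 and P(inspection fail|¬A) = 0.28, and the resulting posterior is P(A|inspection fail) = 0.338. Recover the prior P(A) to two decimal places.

P(A) = 0.19

Bayes' rule in odds form gives O(A|E) = O(A)·[P(E|A)/P(E|¬A)], hence O(A) = O(A|E)/LR.
Posterior odds = 0.338/(1−0.338) = 0.5106. LR = 0.61/0.28 = 2.1786.
Prior odds = 0.5106/2.1786 = 0.2344, so P(A) = 0.2344/(1+0.2344) ≈ 0.19.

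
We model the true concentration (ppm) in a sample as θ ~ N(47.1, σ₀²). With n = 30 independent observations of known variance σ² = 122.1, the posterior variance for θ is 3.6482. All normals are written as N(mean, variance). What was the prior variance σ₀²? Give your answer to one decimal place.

Posterior precision equals prior precision plus data precision: 1/σ_n² = 1/σ₀² + n/σ².
So 1/σ₀² = 1/3.6482 − 30/122.1 = 0.274108 − 0.245700 = 0.028408.
Hence σ₀² = 1/0.028408 ≈ 35.2.

σ₀² = 35.2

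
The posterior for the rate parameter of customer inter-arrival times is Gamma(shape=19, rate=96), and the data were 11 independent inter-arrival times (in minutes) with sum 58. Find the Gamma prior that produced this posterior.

For an exponential likelihood with a Gamma(α, β) prior on the rate, n observations with total T give posterior Gamma(α+n, β+T).
So α = 19 − 11 = 8 and β = 96 − 58 = 38.

Gamma(shape=8, rate=38)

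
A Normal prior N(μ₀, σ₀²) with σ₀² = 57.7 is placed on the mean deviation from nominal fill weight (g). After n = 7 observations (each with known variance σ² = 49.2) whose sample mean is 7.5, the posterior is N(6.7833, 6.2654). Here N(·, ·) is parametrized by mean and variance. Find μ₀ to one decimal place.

μ₀ = 0.9

With known observation variance, the Normal–Normal posterior has precision τ_n = τ₀ + n/σ² and mean μ_n = (τ₀μ₀ + (n/σ²)x̄)/τ_n.
Here τ₀ = 1/57.7 = 0.017331 and τ_data = 7/49.2 = 0.142276, so τ_n = 0.159607.
Rearranging for μ₀: μ₀ = (μ_n·τ_n − τ_data·x̄)/τ₀ = (6.7833·0.159607 − 0.142276·7.5) / 0.017331 = 0.015592/0.017331 ≈ 0.9.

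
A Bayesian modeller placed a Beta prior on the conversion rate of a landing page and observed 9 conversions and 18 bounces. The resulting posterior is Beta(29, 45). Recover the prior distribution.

A Beta(α, β) prior with s successes and f failures in binomial data gives a Beta(α+s, β+f) posterior.
Subtract the data counts: 29−9=20, 45−18=27.

Beta(20, 27)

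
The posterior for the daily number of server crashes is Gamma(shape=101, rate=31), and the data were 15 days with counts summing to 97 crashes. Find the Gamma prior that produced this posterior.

A Gamma(α, β) prior (rate parametrization) on a Poisson rate with n observations summing to S gives posterior Gamma(α+S, β+n).
So α = 101 − 97 = 4 and β = 31 − 15 = 16.

Gamma(shape=4, rate=16)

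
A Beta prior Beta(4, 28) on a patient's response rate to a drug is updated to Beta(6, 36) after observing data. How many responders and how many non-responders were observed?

2 responders and 8 non-responders

Beta is conjugate to the binomial likelihood: posterior = Beta(a+s, b+f).
So s = 6 − 4 = 2 and f = 36 − 28 = 8.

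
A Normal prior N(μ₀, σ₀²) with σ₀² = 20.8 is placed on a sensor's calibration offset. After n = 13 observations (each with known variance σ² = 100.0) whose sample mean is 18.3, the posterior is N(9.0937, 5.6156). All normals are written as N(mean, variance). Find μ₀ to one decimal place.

The posterior mean is a precision-weighted average: μ_n = (τ₀μ₀ + τ_data·x̄)/(τ₀+τ_data), with τ₀=1/σ₀² and τ_data=n/σ².
Here τ₀ = 1/20.8 = 0.048077 and τ_data = 13/100.0 = 0.130000, so τ_n = 0.178077.
Rearranging for μ₀: μ₀ = (μ_n·τ_n − τ_data·x̄)/τ₀ = (9.0937·0.178077 − 0.130000·18.3) / 0.048077 = -0.759621/0.048077 ≈ -15.8.

μ₀ = -15.8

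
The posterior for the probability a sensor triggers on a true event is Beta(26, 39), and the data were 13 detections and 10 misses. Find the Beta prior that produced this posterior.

Beta(13, 29)

A Beta(α, β) prior with s successes and f failures in binomial data gives a Beta(α+s, β+f) posterior.
So α = 26 − 13 = 13 and β = 39 − 10 = 29.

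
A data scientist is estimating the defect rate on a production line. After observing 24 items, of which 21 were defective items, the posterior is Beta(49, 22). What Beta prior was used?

Under Beta–binomial conjugacy the posterior parameters are (α+s, β+f).
Subtract the data counts: 49−21=28, 22−3=19.

Beta(28, 19)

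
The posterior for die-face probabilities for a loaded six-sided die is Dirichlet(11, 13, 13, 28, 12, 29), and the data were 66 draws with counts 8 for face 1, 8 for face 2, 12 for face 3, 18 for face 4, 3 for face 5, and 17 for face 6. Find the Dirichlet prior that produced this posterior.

For a Dirichlet(α) prior with multinomial counts c, the posterior is Dirichlet(α + c) componentwise.
Subtract each count from the matching posterior parameter: 11−8=3, 13−8=5, 13−12=1, 28−18=10, 12−3=9, 29−17=12.

Dirichlet(3, 5, 1, 10, 9, 12)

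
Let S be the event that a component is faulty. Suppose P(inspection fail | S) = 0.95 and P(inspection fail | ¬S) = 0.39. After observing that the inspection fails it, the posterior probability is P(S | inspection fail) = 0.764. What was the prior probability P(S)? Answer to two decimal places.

In odds form, posterior odds = prior odds × likelihood ratio, so prior odds = posterior odds ÷ LR.
Posterior odds = 0.764/(1−0.764) = 3.2373. LR = 0.95/0.39 = 2.4359.
Prior odds = 3.2373/2.4359 = 1.3290, so P(S) = 1.3290/(1+1.3290) ≈ 0.57.

P(S) = 0.57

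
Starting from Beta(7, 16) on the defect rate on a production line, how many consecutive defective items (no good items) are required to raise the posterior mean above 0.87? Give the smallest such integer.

After k defective items and 0 good items the posterior is Beta(7+k, 16), with mean (7+k)/(7+16+k).
Set (7+k)/(23+k) > 0.87 and solve: k > (0.87·23 − 7)/(1 − 0.87) = 100.077.
The smallest integer exceeding 100.077 is 101, and checking k=101: (108)/(124) = 0.8710 > 0.87.

k = 101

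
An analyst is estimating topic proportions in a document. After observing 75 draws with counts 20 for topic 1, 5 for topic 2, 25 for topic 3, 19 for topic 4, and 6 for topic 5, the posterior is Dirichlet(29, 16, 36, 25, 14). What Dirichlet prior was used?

Dirichlet(9, 11, 11, 6, 8)

For a Dirichlet(α) prior with multinomial counts c, the posterior is Dirichlet(α + c) componentwise.
Subtract each count from the matching posterior parameter: 29−20=9, 16−5=11, 36−25=11, 25−19=6, 14−6=8.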